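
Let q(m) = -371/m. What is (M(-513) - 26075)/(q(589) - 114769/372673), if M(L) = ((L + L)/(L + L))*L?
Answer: 1459045726859/51465156 ≈ 28350.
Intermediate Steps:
M(L) = L (M(L) = ((2*L)/((2*L)))*L = ((2*L)*(1/(2*L)))*L = 1*L = L)
(M(-513) - 26075)/(q(589) - 114769/372673) = (-513 - 26075)/(-371/589 - 114769/372673) = -26588/(-371*1/589 - 114769*1/372673) = -26588/(-371/589 - 114769/372673) = -26588/(-205860624/219504397) = -26588*(-219504397/205860624) = 1459045726859/51465156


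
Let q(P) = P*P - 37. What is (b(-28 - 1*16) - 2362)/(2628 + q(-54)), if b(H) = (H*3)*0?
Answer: -2362/5507 ≈ -0.42891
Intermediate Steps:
q(P) = -37 + P**2 (q(P) = P**2 - 37 = -37 + P**2)
b(H) = 0 (b(H) = (3*H)*0 = 0)
(b(-28 - 1*16) - 2362)/(2628 + q(-54)) = (0 - 2362)/(2628 + (-37 + (-54)**2)) = -2362/(2628 + (-37 + 2916)) = -2362/(2628 + 2879) = -2362/5507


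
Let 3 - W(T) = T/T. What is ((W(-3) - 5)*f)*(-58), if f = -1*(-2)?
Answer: 348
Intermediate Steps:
W(T) = 2 (W(T) = 3 - T/T = 3 - 1*1 = 3 - 1 = 2)
f = 2
((W(-3) - 5)*f)*(-58) = ((2 - 5)*2)*(-58) = -3*2*(-58) = -6*(-58) = 348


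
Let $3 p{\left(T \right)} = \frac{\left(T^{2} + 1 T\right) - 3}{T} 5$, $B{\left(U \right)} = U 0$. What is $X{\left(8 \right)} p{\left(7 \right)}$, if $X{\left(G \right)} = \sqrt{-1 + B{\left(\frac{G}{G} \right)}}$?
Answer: $\frac{265 i}{21} \approx 12.619 i$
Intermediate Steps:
$B{\left(U \right)} = 0$
$X{\left(G \right)} = i$ ($X{\left(G \right)} = \sqrt{-1 + 0} = \sqrt{-1} = i$)
$p{\left(T \right)} = \frac{5 \left(-3 + T + T^{2}\right)}{3 T}$ ($p{\left(T \right)} = \frac{\frac{\left(T^{2} + 1 T\right) - 3}{T} 5}{3} = \frac{\frac{\left(T^{2} + T\right) - 3}{T} 5}{3} = \frac{\frac{\left(T + T^{2}\right) - 3}{T} 5}{3} = \frac{\frac{-3 + T + T^{2}}{T} 5}{3} = \frac{5 \frac{1}{T} \left(-3 + T + T^{2}\right)}{3} = \frac{5 \left(-3 + T + T^{2}\right)}{3 T}$)
$X{\left(8 \right)} p{\left(7 \right)} = i \frac{5 \left(-3 + 7 \left(1 + 7\right)\right)}{3 \cdot 7} = i \frac{5}{3} \cdot \frac{1}{7} \left(-3 + 7 \cdot 8\right) = i \frac{5}{3} \cdot \frac{1}{7} \left(-3 + 56\right) = i \frac{5}{3} \cdot \frac{1}{7} \cdot 53 = i \frac{265}{21} = \frac{265 i}{21}$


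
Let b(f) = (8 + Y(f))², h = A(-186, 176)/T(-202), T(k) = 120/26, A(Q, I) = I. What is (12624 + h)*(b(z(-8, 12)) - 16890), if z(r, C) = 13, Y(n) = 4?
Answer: -1060200424/5 ≈ -2.1204e+8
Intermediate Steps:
T(k) = 60/13 (T(k) = 120*(1/26) = 60/13)
h = 572/15 (h = 176/(60/13) = 176*(13/60) = 572/15 ≈ 38.133)
b(f) = 144 (b(f) = (8 + 4)² = 12² = 144)
(12624 + h)*(b(z(-8, 12)) - 16890) = (12624 + 572/15)*(144 - 16890) = (189932/15)*(-16746) = -1060200424/5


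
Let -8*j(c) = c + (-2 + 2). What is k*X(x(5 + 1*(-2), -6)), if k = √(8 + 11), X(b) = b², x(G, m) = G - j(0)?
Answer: 9*√19 ≈ 39.230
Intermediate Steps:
j(c) = -c/8 (j(c) = -(c + (-2 + 2))/8 = -(c + 0)/8 = -c/8)
x(G, m) = G (x(G, m) = G - (-1)*0/8 = G - 1*0 = G + 0 = G)
k = √19 ≈ 4.3589
k*X(x(5 + 1*(-2), -6)) = √19*(5 + 1*(-2))² = √19*(5 - 2)² = √19*3² = √19*9 = 9*√19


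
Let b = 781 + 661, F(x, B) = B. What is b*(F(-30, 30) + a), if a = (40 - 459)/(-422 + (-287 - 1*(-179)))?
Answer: 11765999/265 ≈ 44400.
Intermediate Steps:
b = 1442
a = 419/530 (a = -419/(-422 + (-287 + 179)) = -419/(-422 - 108) = -419/(-530) = -419*(-1/530) = 419/530 ≈ 0.79057)
b*(F(-30, 30) + a) = 1442*(30 + 419/530) = 1442*(16319/530) = 11765999/265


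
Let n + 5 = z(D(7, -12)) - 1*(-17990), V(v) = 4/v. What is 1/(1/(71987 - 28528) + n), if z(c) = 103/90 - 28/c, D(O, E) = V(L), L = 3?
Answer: 3911310/70267249207 ≈ 5.5663e-5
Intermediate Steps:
D(O, E) = 4/3
z(c) = 103/90 - 28/c (z(c) = 103*(1/90) - 28/c = 103/90 - 28/c)
n = 1616863/90 (n = -5 + ((103/90 - 28/4/3) - 1*(-17990)) = -5 + ((103/90 - 28*¾) + 17990) = -5 + ((103/90 - 21) + 17990) = -5 + (-1787/90 + 17990) = -5 + 1617313/90 = 1616863/90 ≈ 17965.)
1/(1/(71987 - 28528) + n) = 1/(1/(71987 - 28528) + 1616863/90) = 1/(1/43459 + 1616863/90) = 1/(70267249207/3911310) = 3911310/70267249207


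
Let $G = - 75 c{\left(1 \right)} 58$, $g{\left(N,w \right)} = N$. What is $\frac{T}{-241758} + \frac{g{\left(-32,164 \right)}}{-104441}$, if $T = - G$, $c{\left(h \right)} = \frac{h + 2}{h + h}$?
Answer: $- \frac{74860141}{2805494142} \approx -0.026683$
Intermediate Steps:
$c{\left(h \right)} = \frac{2 + h}{2 h}$
$G = -6525$ ($G = - 75 \frac{2 + 1}{2 \cdot 1} \cdot 58 = - 75 \cdot \frac{1}{2} \cdot 1 \cdot 3 \cdot 58 = \left(-75\right) \frac{3}{2} \cdot 58 = \left(- \frac{225}{2}\right) 58 = -6525$)
$T = 6525$ ($T = \left(-1\right) \left(-6525\right) = 6525$)
$\frac{T}{-241758} + \frac{g{\left(-32,164 \right)}}{-104441} = \frac{6525}{-241758} - \frac{32}{-104441} = 6525 \left(- \frac{1}{241758}\right) - - \frac{32}{104441} = - \frac{725}{26862} + \frac{32}{104441} = - \frac{74860141}{2805494142}$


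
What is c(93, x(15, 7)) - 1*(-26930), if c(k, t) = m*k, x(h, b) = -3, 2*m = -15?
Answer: 52465/2 ≈ 26233.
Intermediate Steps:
m = -15/2 (m = (½)*(-15) = -15/2 ≈ -7.5000)
c(k, t) = -15*k/2
c(93, x(15, 7)) - 1*(-26930) = -15/2*93 - 1*(-26930) = -1395/2 + 26930 = 52465/2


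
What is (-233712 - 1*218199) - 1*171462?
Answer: -623373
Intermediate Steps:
(-233712 - 1*218199) - 1*171462 = (-233712 - 218199) - 171462 = -451911 - 171462 = -623373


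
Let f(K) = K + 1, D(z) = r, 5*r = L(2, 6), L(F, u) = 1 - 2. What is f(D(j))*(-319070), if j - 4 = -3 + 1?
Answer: -255256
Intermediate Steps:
L(F, u) = -1
r = -⅕ (r = (⅕)*(-1) = -⅕ ≈ -0.20000)
j = 2 (j = 4 + (-3 + 1) = 4 - 2 = 2)
D(z) = -⅕
f(K) = 1 + K
f(D(j))*(-319070) = (1 - ⅕)*(-319070) = (⅘)*(-319070) = -255256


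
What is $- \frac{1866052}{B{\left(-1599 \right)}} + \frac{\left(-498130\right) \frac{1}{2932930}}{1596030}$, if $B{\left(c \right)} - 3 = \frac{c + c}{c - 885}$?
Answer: $- \frac{72326396310741262639}{166177071510450} \approx -4.3524 \cdot 10^{5}$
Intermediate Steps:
$B{\left(c \right)} = 3 + \frac{2 c}{-885 + c}$ ($B{\left(c \right)} = 3 + \frac{c + c}{c - 885} = 3 + \frac{2 c}{-885 + c}$)
$- \frac{1866052}{B{\left(-1599 \right)}} + \frac{\left(-498130\right) \frac{1}{2932930}}{1596030} = - \frac{1866052}{5 \frac{1}{-885 - 1599} \left(-531 - 1599\right)} + \frac{\left(-498130\right) \frac{1}{2932930}}{1596030} = - \frac{1866052}{5 \frac{1}{-2484} \left(-2130\right)} + \left(-498130\right) \frac{1}{2932930} \cdot \frac{1}{1596030} = - \frac{1866052}{5 \left(- \frac{1}{2484}\right) \left(-2130\right)} - \frac{49813}{468104426790} = - \frac{1866052}{\frac{1775}{414}} - \frac{49813}{468104426790} = \left(-1866052\right) \frac{414}{1775} - \frac{49813}{468104426790} = - \frac{772545528}{1775} - \frac{49813}{468104426790} = - \frac{72326396310741262639}{166177071510450}$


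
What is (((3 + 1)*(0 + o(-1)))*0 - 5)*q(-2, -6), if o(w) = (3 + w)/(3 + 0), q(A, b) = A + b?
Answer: 40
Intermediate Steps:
o(w) = 1 + w/3 (o(w) = (3 + w)/3 = (3 + w)*(⅓) = 1 + w/3)
(((3 + 1)*(0 + o(-1)))*0 - 5)*q(-2, -6) = (((3 + 1)*(0 + (1 + (⅓)*(-1))))*0 - 5)*(-2 - 6) = ((4*(0 + (1 - ⅓)))*0 - 5)*(-8) = ((4*(0 + ⅔))*0 - 5)*(-8) = ((4*(⅔))*0 - 5)*(-8) = ((8/3)*0 - 5)*(-8) = (0 - 5)*(-8) = -5*(-8) = 40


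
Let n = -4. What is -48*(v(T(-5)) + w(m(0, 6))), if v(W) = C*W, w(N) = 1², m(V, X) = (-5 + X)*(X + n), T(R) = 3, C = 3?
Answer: -480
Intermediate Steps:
m(V, X) = (-5 + X)*(-4 + X) (m(V, X) = (-5 + X)*(X - 4) = (-5 + X)*(-4 + X))
w(N) = 1
v(W) = 3*W
-48*(v(T(-5)) + w(m(0, 6))) = -48*(3*3 + 1) = -48*(9 + 1) = -48*10 = -480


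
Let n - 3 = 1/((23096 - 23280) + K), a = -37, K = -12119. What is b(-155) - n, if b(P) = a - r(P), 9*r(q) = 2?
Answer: -164951/4101 ≈ -40.222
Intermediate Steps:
r(q) = 2/9 (r(q) = (1/9)*2 = 2/9)
b(P) = -335/9 (b(P) = -37 - 1*2/9 = -37 - 2/9 = -335/9)
n = 36908/12303 (n = 3 + 1/((23096 - 23280) - 12119) = 3 + 1/(-184 - 12119) = 3 + 1/(-12303) = 3 - 1/12303 = 36908/12303 ≈ 2.9999)
b(-155) - n = -335/9 - 1*36908/12303 = -335/9 - 36908/12303 = -164951/4101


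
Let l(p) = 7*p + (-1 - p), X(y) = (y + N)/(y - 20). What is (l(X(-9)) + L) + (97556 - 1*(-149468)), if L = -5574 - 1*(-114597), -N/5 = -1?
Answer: 10325358/29 ≈ 3.5605e+5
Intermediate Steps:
N = 5 (N = -5*(-1) = 5)
L = 109023 (L = -5574 + 114597 = 109023)
X(y) = (5 + y)/(-20 + y) (X(y) = (y + 5)/(y - 20) = (5 + y)/(-20 + y))
l(p) = -1 + 6*p
(l(X(-9)) + L) + (97556 - 1*(-149468)) = ((-1 + 6*((5 - 9)/(-20 - 9))) + 109023) + (97556 - 1*(-149468)) = ((-1 + 6*(-4/(-29))) + 109023) + (97556 + 149468) = ((-1 + 6*(-1/29*(-4))) + 109023) + 247024 = ((-1 + 6*(4/29)) + 109023) + 247024 = ((-1 + 24/29) + 109023) + 247024 = (-5/29 + 109023) + 247024 = 3161662/29 + 247024 = 10325358/29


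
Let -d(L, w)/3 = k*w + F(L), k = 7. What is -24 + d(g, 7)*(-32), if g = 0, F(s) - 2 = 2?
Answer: 5064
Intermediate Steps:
F(s) = 4 (F(s) = 2 + 2 = 4)
d(L, w) = -12 - 21*w (d(L, w) = -3*(7*w + 4) = -3*(4 + 7*w) = -12 - 21*w)
-24 + d(g, 7)*(-32) = -24 + (-12 - 21*7)*(-32) = -24 + (-12 - 147)*(-32) = -24 - 159*(-32) = -24 + 5088 = 5064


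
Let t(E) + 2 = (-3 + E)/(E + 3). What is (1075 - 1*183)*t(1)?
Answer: -2230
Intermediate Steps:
t(E) = -2 + (-3 + E)/(3 + E) (t(E) = -2 + (-3 + E)/(E + 3) = -2 + (-3 + E)/(3 + E))
(1075 - 1*183)*t(1) = (1075 - 1*183)*((-9 - 1*1)/(3 + 1)) = (1075 - 183)*((-9 - 1)/4) = 892*((¼)*(-10)) = 892*(-5/2) = -2230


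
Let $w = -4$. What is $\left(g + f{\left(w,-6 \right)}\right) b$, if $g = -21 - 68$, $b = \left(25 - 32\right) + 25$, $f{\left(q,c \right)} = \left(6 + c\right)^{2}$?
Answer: $-1602$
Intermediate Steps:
$b = 18$ ($b = -7 + 25 = 18$)
$g = -89$ ($g = -21 - 68 = -89$)
$\left(g + f{\left(w,-6 \right)}\right) b = \left(-89 + \left(6 - 6\right)^{2}\right) 18 = \left(-89 + 0^{2}\right) 18 = \left(-89 + 0\right) 18 = \left(-89\right) 18 = -1602$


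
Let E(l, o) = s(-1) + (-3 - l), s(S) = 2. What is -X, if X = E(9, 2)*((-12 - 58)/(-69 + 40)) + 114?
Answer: -2606/29 ≈ -89.862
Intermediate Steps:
E(l, o) = -1 - l (E(l, o) = 2 + (-3 - l) = -1 - l)
X = 2606/29 (X = (-1 - 1*9)*((-12 - 58)/(-69 + 40)) + 114 = (-1 - 9)*(-70/(-29)) + 114 = -(-700)*(-1)/29 + 114 = -10*70/29 + 114 = -700/29 + 114 = 2606/29 ≈ 89.862)
-X = -1*2606/29 = -2606/29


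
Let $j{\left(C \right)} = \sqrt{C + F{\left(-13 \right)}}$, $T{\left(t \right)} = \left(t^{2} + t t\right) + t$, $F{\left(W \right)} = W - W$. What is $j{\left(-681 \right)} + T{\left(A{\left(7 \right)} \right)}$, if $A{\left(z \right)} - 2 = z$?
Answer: $171 + i \sqrt{681} \approx 171.0 + 26.096 i$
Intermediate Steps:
$F{\left(W \right)} = 0$
$A{\left(z \right)} = 2 + z$
$T{\left(t \right)} = t + 2 t^{2}$ ($T{\left(t \right)} = \left(t^{2} + t^{2}\right) + t = 2 t^{2} + t = t + 2 t^{2}$)
$j{\left(C \right)} = \sqrt{C}$ ($j{\left(C \right)} = \sqrt{C + 0} = \sqrt{C}$)
$j{\left(-681 \right)} + T{\left(A{\left(7 \right)} \right)} = \sqrt{-681} + \left(2 + 7\right) \left(1 + 2 \left(2 + 7\right)\right) = i \sqrt{681} + 9 \left(1 + 2 \cdot 9\right) = i \sqrt{681} + 9 \left(1 + 18\right) = i \sqrt{681} + 9 \cdot 19 = i \sqrt{681} + 171 = 171 + i \sqrt{681}$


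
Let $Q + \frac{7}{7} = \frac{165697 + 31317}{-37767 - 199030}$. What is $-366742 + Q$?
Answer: $- \frac{86843839185}{236797} \approx -3.6674 \cdot 10^{5}$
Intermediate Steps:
$Q = - \frac{433811}{236797}$ ($Q = -1 + \frac{165697 + 31317}{-37767 - 199030} = -1 + \frac{197014}{-236797} = -1 + 197014 \left(- \frac{1}{236797}\right) = -1 - \frac{197014}{236797} = - \frac{433811}{236797} \approx -1.832$)
$-366742 + Q = -366742 - \frac{433811}{236797} = - \frac{86843839185}{236797}$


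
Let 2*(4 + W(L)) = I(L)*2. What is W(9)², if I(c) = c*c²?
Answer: 525625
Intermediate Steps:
I(c) = c³
W(L) = -4 + L³ (W(L) = -4 + (L³*2)/2 = -4 + (2*L³)/2 = -4 + L³)
W(9)² = (-4 + 9³)² = (-4 + 729)² = 725² = 525625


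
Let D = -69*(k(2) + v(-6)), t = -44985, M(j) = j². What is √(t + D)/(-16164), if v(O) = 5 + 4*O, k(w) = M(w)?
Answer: -5*I*√1758/16164 ≈ -0.01297*I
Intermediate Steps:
k(w) = w²
D = 1035 (D = -69*(2² + (5 + 4*(-6))) = -69*(4 + (5 - 24)) = -69*(4 - 19) = -69*(-15) = 1035)
√(t + D)/(-16164) = √(-44985 + 1035)/(-16164) = √(-43950)*(-1/16164) = (5*I*√1758)*(-1/16164) = -5*I*√1758/16164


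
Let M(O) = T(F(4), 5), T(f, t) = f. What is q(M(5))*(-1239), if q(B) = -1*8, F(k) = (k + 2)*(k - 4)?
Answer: 9912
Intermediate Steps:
F(k) = (-4 + k)*(2 + k) (F(k) = (2 + k)*(-4 + k) = (-4 + k)*(2 + k))
M(O) = 0 (M(O) = -8 + 4² - 2*4 = -8 + 16 - 8 = 0)
q(B) = -8
q(M(5))*(-1239) = -8*(-1239) = 9912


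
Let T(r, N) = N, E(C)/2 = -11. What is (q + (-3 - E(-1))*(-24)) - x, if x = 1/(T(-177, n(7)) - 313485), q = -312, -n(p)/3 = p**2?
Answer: -240869375/313632 ≈ -768.00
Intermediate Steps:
n(p) = -3*p**2
E(C) = -22 (E(C) = 2*(-11) = -22)
x = -1/313632 (x = 1/(-3*7**2 - 313485) = 1/(-3*49 - 313485) = 1/(-147 - 313485) = 1/(-313632) = -1/313632 ≈ -3.1884e-6)
(q + (-3 - E(-1))*(-24)) - x = (-312 + (-3 - 1*(-22))*(-24)) - 1*(-1/313632) = (-312 + (-3 + 22)*(-24)) + 1/313632 = (-312 + 19*(-24)) + 1/313632 = (-312 - 456) + 1/313632 = -768 + 1/313632 = -240869375/313632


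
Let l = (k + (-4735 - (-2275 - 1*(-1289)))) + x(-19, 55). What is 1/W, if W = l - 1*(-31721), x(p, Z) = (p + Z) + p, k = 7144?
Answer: 1/35133 ≈ 2.8463e-5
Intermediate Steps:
x(p, Z) = Z + 2*p (x(p, Z) = (Z + p) + p = Z + 2*p)
l = 3412 (l = (7144 + (-4735 - (-2275 - 1*(-1289)))) + (55 + 2*(-19)) = (7144 + (-4735 - (-2275 + 1289))) + (55 - 38) = (7144 + (-4735 - 1*(-986))) + 17 = (7144 + (-4735 + 986)) + 17 = (7144 - 3749) + 17 = 3395 + 17 = 3412)
W = 35133 (W = 3412 - 1*(-31721) = 3412 + 31721 = 35133)
1/W = 1/35133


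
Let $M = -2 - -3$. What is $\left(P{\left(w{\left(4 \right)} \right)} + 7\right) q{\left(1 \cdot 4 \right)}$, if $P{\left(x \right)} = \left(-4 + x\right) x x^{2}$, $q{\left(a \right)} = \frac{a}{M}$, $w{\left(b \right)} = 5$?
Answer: $528$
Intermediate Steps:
$M = 1$ ($M = -2 + 3 = 1$)
$q{\left(a \right)} = a$ ($q{\left(a \right)} = \frac{a}{1} = a 1 = a$)
$P{\left(x \right)} = x^{3} \left(-4 + x\right)$ ($P{\left(x \right)} = \left(-4 + x\right) x^{3} = x^{3} \left(-4 + x\right)$)
$\left(P{\left(w{\left(4 \right)} \right)} + 7\right) q{\left(1 \cdot 4 \right)} = \left(5^{3} \left(-4 + 5\right) + 7\right) 1 \cdot 4 = \left(125 \cdot 1 + 7\right) 4 = \left(125 + 7\right) 4 = 132 \cdot 4 = 528$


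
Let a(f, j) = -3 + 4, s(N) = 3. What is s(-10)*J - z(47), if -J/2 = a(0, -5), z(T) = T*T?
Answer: -2215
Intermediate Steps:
z(T) = T²
a(f, j) = 1
J = -2 (J = -2*1 = -2)
s(-10)*J - z(47) = 3*(-2) - 1*47² = -6 - 1*2209 = -6 - 2209 = -2215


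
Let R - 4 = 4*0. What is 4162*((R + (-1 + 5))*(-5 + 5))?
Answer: 0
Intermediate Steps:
R = 4 (R = 4 + 4*0 = 4 + 0 = 4)
4162*((R + (-1 + 5))*(-5 + 5)) = 4162*((4 + (-1 + 5))*(-5 + 5)) = 4162*((4 + 4)*0) = 4162*(8*0) = 4162*0 = 0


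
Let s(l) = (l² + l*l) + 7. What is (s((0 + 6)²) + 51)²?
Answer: 7022500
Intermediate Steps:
s(l) = 7 + 2*l² (s(l) = (l² + l²) + 7 = 2*l² + 7 = 7 + 2*l²)
(s((0 + 6)²) + 51)² = ((7 + 2*((0 + 6)²)²) + 51)² = ((7 + 2*(6²)²) + 51)² = ((7 + 2*36²) + 51)² = ((7 + 2*1296) + 51)² = ((7 + 2592) + 51)² = (2599 + 51)² = 2650² = 7022500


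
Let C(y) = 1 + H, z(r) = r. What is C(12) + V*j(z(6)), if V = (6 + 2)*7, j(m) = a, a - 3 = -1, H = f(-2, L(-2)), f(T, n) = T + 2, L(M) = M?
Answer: 113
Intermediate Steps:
f(T, n) = 2 + T
H = 0 (H = 2 - 2 = 0)
a = 2 (a = 3 - 1 = 2)
j(m) = 2
V = 56 (V = 8*7 = 56)
C(y) = 1 (C(y) = 1 + 0 = 1)
C(12) + V*j(z(6)) = 1 + 56*2 = 1 + 112 = 113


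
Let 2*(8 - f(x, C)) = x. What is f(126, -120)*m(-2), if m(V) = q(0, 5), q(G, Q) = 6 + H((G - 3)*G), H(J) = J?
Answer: -330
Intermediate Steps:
f(x, C) = 8 - x/2
q(G, Q) = 6 + G*(-3 + G) (q(G, Q) = 6 + (G - 3)*G = 6 + (-3 + G)*G = 6 + G*(-3 + G))
m(V) = 6 (m(V) = 6 + 0*(-3 + 0) = 6 + 0*(-3) = 6 + 0 = 6)
f(126, -120)*m(-2) = (8 - ½*126)*6 = (8 - 63)*6 = -55*6 = -330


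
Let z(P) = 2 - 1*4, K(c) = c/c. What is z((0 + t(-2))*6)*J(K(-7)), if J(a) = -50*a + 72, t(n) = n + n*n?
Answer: -44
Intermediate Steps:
t(n) = n + n²
K(c) = 1
J(a) = 72 - 50*a
z(P) = -2 (z(P) = 2 - 4 = -2)
z((0 + t(-2))*6)*J(K(-7)) = -2*(72 - 50*1) = -2*(72 - 50) = -2*22 = -44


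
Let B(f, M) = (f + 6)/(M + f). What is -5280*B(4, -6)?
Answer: 26400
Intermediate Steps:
B(f, M) = (6 + f)/(M + f)
-5280*B(4, -6) = -5280*(6 + 4)/(-6 + 4) = -5280*10/(-2) = -(-2640)*10 = -5280*(-5) = 26400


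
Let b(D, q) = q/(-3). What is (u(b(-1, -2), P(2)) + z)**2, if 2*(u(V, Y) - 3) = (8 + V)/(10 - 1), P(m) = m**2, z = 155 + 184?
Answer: 85507009/729 ≈ 1.1729e+5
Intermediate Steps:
z = 339
b(D, q) = -q/3 (b(D, q) = q*(-1/3) = -q/3)
u(V, Y) = 31/9 + V/18 (u(V, Y) = 3 + ((8 + V)/(10 - 1))/2 = 3 + ((8 + V)/9)/2 = 3 + ((8 + V)*(1/9))/2 = 3 + (8/9 + V/9)/2 = 3 + (4/9 + V/18) = 31/9 + V/18)
(u(b(-1, -2), P(2)) + z)**2 = ((31/9 + (-1/3*(-2))/18) + 339)**2 = ((31/9 + (1/18)*(2/3)) + 339)**2 = ((31/9 + 1/27) + 339)**2 = (94/27 + 339)**2 = (9247/27)**2 = 85507009/729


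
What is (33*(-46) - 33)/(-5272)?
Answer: 1551/5272 ≈ 0.29420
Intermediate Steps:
(33*(-46) - 33)/(-5272) = (-1518 - 33)*(-1/5272) = -1551*(-1/5272) = 1551/5272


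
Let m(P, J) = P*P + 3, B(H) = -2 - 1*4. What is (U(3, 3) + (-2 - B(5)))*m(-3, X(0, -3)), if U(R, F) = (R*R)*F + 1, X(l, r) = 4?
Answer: 384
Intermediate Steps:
U(R, F) = 1 + F*R² (U(R, F) = R²*F + 1 = F*R² + 1 = 1 + F*R²)
B(H) = -6 (B(H) = -2 - 4 = -6)
m(P, J) = 3 + P² (m(P, J) = P² + 3 = 3 + P²)
(U(3, 3) + (-2 - B(5)))*m(-3, X(0, -3)) = ((1 + 3*3²) + (-2 - 1*(-6)))*(3 + (-3)²) = ((1 + 3*9) + (-2 + 6))*(3 + 9) = ((1 + 27) + 4)*12 = (28 + 4)*12 = 32*12 = 384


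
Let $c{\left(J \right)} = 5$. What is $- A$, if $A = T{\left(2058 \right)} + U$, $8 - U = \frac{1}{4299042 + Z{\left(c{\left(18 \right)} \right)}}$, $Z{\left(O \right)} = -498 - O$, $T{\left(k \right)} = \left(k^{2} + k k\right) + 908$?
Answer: $- \frac{36415692128115}{4298539} \approx -8.4716 \cdot 10^{6}$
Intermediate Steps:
$T{\left(k \right)} = 908 + 2 k^{2}$ ($T{\left(k \right)} = \left(k^{2} + k^{2}\right) + 908 = 2 k^{2} + 908 = 908 + 2 k^{2}$)
$U = \frac{34388311}{4298539}$ ($U = 8 - \frac{1}{4299042 - 503} = 8 - \frac{1}{4298539} = \frac{34388311}{4298539} \approx 8.0$)
$A = \frac{36415692128115}{4298539}$ ($A = \left(908 + 2 \cdot 2058^{2}\right) + \frac{34388311}{4298539} = \left(908 + 2 \cdot 4235364\right) + \frac{34388311}{4298539} = \left(908 + 8470728\right) + \frac{34388311}{4298539} = 8471636 + \frac{34388311}{4298539} = \frac{36415692128115}{4298539} \approx 8.4716 \cdot 10^{6}$)
$- A = \left(-1\right) \frac{36415692128115}{4298539} = - \frac{36415692128115}{4298539}$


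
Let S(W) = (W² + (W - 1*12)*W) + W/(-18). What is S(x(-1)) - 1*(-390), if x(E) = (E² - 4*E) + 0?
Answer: 6835/18 ≈ 379.72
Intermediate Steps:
x(E) = E² - 4*E
S(W) = W² - W/18 + W*(-12 + W) (S(W) = (W² + (W - 12)*W) + W*(-1/18) = (W² + (-12 + W)*W) - W/18 = (W² + W*(-12 + W)) - W/18 = W² - W/18 + W*(-12 + W))
S(x(-1)) - 1*(-390) = (-(-4 - 1))*(-217 + 36*(-(-4 - 1)))/18 - 1*(-390) = (-1*(-5))*(-217 + 36*(-1*(-5)))/18 + 390 = (1/18)*5*(-217 + 36*5) + 390 = (1/18)*5*(-217 + 180) + 390 = (1/18)*5*(-37) + 390 = -185/18 + 390 = 6835/18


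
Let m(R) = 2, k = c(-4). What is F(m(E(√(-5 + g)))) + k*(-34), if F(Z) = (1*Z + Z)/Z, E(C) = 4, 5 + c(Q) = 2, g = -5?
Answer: 104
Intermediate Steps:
c(Q) = -3 (c(Q) = -5 + 2 = -3)
k = -3
F(Z) = 2 (F(Z) = (Z + Z)/Z = (2*Z)/Z = 2)
F(m(E(√(-5 + g)))) + k*(-34) = 2 - 3*(-34) = 2 + 102 = 104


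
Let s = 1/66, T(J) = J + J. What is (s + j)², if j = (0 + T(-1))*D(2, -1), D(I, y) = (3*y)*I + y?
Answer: 855625/4356 ≈ 196.42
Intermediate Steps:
D(I, y) = y + 3*I*y (D(I, y) = 3*I*y + y = y + 3*I*y)
T(J) = 2*J
s = 1/66 ≈ 0.015152
j = 14 (j = (0 + 2*(-1))*(-(1 + 3*2)) = (0 - 2)*(-(1 + 6)) = -(-2)*7 = -2*(-7) = 14)
(s + j)² = (1/66 + 14)² = (925/66)² = 855625/4356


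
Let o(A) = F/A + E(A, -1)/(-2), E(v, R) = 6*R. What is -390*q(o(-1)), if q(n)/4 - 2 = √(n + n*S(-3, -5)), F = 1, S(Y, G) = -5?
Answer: -3120 - 3120*I*√2 ≈ -3120.0 - 4412.3*I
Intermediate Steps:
o(A) = 3 + 1/A (o(A) = 1/A + (6*(-1))/(-2) = 1/A - 6*(-½) = 1/A + 3 = 3 + 1/A)
q(n) = 8 + 8*√(-n) (q(n) = 8 + 4*√(n + n*(-5)) = 8 + 4*√(n - 5*n) = 8 + 4*√(-4*n) = 8 + 4*(2*√(-n)) = 8 + 8*√(-n))
-390*q(o(-1)) = -390*(8 + 8*√(-(3 + 1/(-1)))) = -390*(8 + 8*√(-(3 - 1))) = -390*(8 + 8*√(-1*2)) = -390*(8 + 8*√(-2)) = -390*(8 + 8*(I*√2)) = -390*(8 + 8*I*√2) = -3120 - 3120*I*√2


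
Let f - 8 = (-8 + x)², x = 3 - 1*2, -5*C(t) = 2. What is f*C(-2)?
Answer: -114/5 ≈ -22.800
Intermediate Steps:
C(t) = -⅖ (C(t) = -⅕*2 = -⅖)
x = 1 (x = 3 - 2 = 1)
f = 57 (f = 8 + (-8 + 1)² = 8 + (-7)² = 8 + 49 = 57)
f*C(-2) = 57*(-⅖) = -114/5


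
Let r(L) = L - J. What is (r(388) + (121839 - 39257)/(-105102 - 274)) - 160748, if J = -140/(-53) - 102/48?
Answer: -447803157797/2792464 ≈ -1.6036e+5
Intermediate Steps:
J = 219/424 (J = -140*(-1/53) - 102*1/48 = 140/53 - 17/8 = 219/424 ≈ 0.51651)
r(L) = -219/424 + L (r(L) = L - 1*219/424 = L - 219/424 = -219/424 + L)
(r(388) + (121839 - 39257)/(-105102 - 274)) - 160748 = ((-219/424 + 388) + (121839 - 39257)/(-105102 - 274)) - 160748 = (164293/424 + 82582/(-105376)) - 160748 = (164293/424 + 82582*(-1/105376)) - 160748 = (164293/424 - 41291/52688) - 160748 = 1079845275/2792464 - 160748 = -447803157797/2792464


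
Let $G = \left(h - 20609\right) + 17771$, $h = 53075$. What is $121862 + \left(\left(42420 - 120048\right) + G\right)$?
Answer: $94471$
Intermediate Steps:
$G = 50237$ ($G = \left(53075 - 20609\right) + 17771 = 32466 + 17771 = 50237$)
$121862 + \left(\left(42420 - 120048\right) + G\right) = 121862 + \left(\left(42420 - 120048\right) + 50237\right) = 121862 + \left(-77628 + 50237\right) = 121862 - 27391 = 94471$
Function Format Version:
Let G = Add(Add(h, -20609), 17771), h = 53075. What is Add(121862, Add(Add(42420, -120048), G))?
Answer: 94471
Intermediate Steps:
G = 50237 (G = Add(Add(53075, -20609), 17771) = Add(32466, 17771) = 50237)
Add(121862, Add(Add(42420, -120048), G)) = Add(121862, Add(Add(42420, -120048), 50237)) = Add(121862, Add(-77628, 50237)) = Add(121862, -27391) = 94471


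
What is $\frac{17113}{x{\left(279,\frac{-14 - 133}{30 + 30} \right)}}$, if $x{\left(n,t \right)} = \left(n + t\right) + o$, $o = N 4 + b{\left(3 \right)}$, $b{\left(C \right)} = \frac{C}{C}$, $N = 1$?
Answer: $\frac{342260}{5631} \approx 60.781$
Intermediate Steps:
$b{\left(C \right)} = 1$
$o = 5$ ($o = 1 \cdot 4 + 1 = 4 + 1 = 5$)
$x{\left(n,t \right)} = 5 + n + t$ ($x{\left(n,t \right)} = \left(n + t\right) + 5 = 5 + n + t$)
$\frac{17113}{x{\left(279,\frac{-14 - 133}{30 + 30} \right)}} = \frac{17113}{5 + 279 + \frac{-14 - 133}{30 + 30}} = \frac{17113}{5 + 279 - \frac{147}{60}} = \frac{17113}{5 + 279 - \frac{49}{20}} = \frac{17113}{\frac{5631}{20}} = 17113 \cdot \frac{20}{5631} = \frac{342260}{5631}$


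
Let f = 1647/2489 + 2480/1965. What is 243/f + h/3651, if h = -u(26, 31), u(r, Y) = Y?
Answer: 6624224816/52446615 ≈ 126.30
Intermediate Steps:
f = 14365/7467 (f = 1647*(1/2489) + 2480*(1/1965) = 1647/2489 + 496/393 = 14365/7467 ≈ 1.9238)
h = -31 (h = -1*31 = -31)
243/f + h/3651 = 243/(14365/7467) - 31/3651 = 243*(7467/14365) - 31*1/3651 = 1814481/14365 - 31/3651 = 6624224816/52446615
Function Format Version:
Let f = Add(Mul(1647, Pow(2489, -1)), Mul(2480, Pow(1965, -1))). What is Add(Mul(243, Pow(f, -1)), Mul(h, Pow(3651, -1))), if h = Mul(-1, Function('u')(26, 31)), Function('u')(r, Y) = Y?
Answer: Rational(6624224816, 52446615) ≈ 126.30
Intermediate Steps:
f = Rational(14365, 7467) (f = Add(Mul(1647, Rational(1, 2489)), Mul(2480, Rational(1, 1965))) = Add(Rational(1647, 2489), Rational(496, 393)) = Rational(14365, 7467) ≈ 1.9238)
h = -31 (h = Mul(-1, 31) = -31)
Add(Mul(243, Pow(f, -1)), Mul(h, Pow(3651, -1))) = Add(Mul(243, Pow(Rational(14365, 7467), -1)), Mul(-31, Pow(3651, -1))) = Add(Mul(243, Rational(7467, 14365)), Mul(-31, Rational(1, 3651))) = Add(Rational(1814481, 14365), Rational(-31, 3651)) = Rational(6624224816, 52446615)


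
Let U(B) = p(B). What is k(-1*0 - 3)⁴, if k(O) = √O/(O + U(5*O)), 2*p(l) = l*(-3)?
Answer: 16/257049 ≈ 6.2245e-5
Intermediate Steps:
p(l) = -3*l/2 (p(l) = (l*(-3))/2 = (-3*l)/2 = -3*l/2)
U(B) = -3*B/2
k(O) = -2/(13*√O) (k(O) = √O/(O - 15*O/2) = √O/((-13*O/2)) = (-2/(13*O))*√O = -2/(13*√O))
k(-1*0 - 3)⁴ = (-2/(13*√(-1*0 - 3)))⁴ = (-2/(13*√(0 - 3)))⁴ = (-(-2)*I*√3/39)⁴ = (2*I*√3/39)⁴ = 16/257049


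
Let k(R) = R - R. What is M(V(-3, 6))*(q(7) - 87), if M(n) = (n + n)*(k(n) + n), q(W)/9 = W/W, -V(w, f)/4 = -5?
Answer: -62400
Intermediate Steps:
V(w, f) = 20 (V(w, f) = -4*(-5) = 20)
q(W) = 9 (q(W) = 9*(W/W) = 9*1 = 9)
k(R) = 0
M(n) = 2*n**2 (M(n) = (n + n)*(0 + n) = (2*n)*n = 2*n**2)
M(V(-3, 6))*(q(7) - 87) = (2*20**2)*(9 - 87) = (2*400)*(-78) = 800*(-78) = -62400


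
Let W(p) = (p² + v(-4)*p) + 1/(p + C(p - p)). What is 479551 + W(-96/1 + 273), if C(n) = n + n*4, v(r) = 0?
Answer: 90425761/177 ≈ 5.1088e+5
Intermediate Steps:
C(n) = 5*n (C(n) = n + 4*n = 5*n)
W(p) = 1/p + p² (W(p) = (p² + 0*p) + 1/(p + 5*(p - p)) = (p² + 0) + 1/(p + 5*0) = p² + 1/(p + 0) = p² + 1/p = 1/p + p²)
479551 + W(-96/1 + 273) = 479551 + (1 + (-96/1 + 273)³)/(-96/1 + 273) = 479551 + (1 + (-96*1 + 273)³)/(-96*1 + 273) = 479551 + (1 + (-96 + 273)³)/(-96 + 273) = 479551 + (1 + 177³)/177 = 479551 + (1 + 5545233)/177 = 479551 + (1/177)*5545234 = 479551 + 5545234/177 = 90425761/177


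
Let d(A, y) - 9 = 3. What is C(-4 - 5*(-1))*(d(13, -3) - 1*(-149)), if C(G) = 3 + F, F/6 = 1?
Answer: 1449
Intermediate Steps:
F = 6 (F = 6*1 = 6)
d(A, y) = 12 (d(A, y) = 9 + 3 = 12)
C(G) = 9 (C(G) = 3 + 6 = 9)
C(-4 - 5*(-1))*(d(13, -3) - 1*(-149)) = 9*(12 - 1*(-149)) = 9*(12 + 149) = 9*161 = 1449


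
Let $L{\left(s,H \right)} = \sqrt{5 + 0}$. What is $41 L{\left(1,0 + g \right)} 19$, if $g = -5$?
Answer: $779 \sqrt{5} \approx 1741.9$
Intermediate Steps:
$L{\left(s,H \right)} = \sqrt{5}$
$41 L{\left(1,0 + g \right)} 19 = 41 \sqrt{5} \cdot 19 = 779 \sqrt{5}$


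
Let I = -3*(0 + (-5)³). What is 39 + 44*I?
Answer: 16539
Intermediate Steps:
I = 375 (I = -3*(0 - 125) = -3*(-125) = 375)
39 + 44*I = 39 + 44*375 = 39 + 16500 = 16539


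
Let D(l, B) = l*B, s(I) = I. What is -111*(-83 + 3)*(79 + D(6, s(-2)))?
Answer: 594960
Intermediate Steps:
D(l, B) = B*l
-111*(-83 + 3)*(79 + D(6, s(-2))) = -111*(-83 + 3)*(79 - 2*6) = -(-8880)*(79 - 12) = -(-8880)*67 = -111*(-5360) = 594960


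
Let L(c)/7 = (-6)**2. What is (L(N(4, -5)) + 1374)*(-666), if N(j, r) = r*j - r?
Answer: -1082916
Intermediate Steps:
N(j, r) = -r + j*r (N(j, r) = j*r - r = -r + j*r)
L(c) = 252 (L(c) = 7*(-6)**2 = 7*36 = 252)
(L(N(4, -5)) + 1374)*(-666) = (252 + 1374)*(-666) = 1626*(-666) = -1082916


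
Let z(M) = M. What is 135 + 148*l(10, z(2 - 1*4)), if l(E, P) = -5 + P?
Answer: -901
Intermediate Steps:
135 + 148*l(10, z(2 - 1*4)) = 135 + 148*(-5 + (2 - 1*4)) = 135 + 148*(-5 + (2 - 4)) = 135 + 148*(-5 - 2) = 135 + 148*(-7) = 135 - 1036 = -901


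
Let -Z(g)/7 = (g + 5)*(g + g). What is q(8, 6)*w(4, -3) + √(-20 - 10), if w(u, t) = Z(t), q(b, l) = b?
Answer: 672 + I*√30 ≈ 672.0 + 5.4772*I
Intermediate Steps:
Z(g) = -14*g*(5 + g) (Z(g) = -7*(g + 5)*(g + g) = -7*(5 + g)*2*g = -14*g*(5 + g))
w(u, t) = -14*t*(5 + t)
q(8, 6)*w(4, -3) + √(-20 - 10) = 8*(-14*(-3)*(5 - 3)) + √(-20 - 10) = 8*(-14*(-3)*2) + √(-30) = 8*84 + I*√30 = 672 + I*√30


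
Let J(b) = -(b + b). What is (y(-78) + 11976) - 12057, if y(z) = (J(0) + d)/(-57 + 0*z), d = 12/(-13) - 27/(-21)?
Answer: -140060/1729 ≈ -81.006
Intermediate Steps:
J(b) = -2*b
d = 33/91 (d = 12*(-1/13) - 27*(-1/21) = -12/13 + 9/7 = 33/91 ≈ 0.36264)
y(z) = -11/1729 (y(z) = (-2*0 + 33/91)/(-57 + 0*z) = (0 + 33/91)/(-57 + 0) = (33/91)/(-57) = (33/91)*(-1/57) = -11/1729)
(y(-78) + 11976) - 12057 = (-11/1729 + 11976) - 12057 = 20706493/1729 - 12057 = -140060/1729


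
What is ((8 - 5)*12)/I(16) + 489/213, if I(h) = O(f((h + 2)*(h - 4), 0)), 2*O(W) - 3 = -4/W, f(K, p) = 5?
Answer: 27353/781 ≈ 35.023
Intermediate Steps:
O(W) = 3/2 - 2/W (O(W) = 3/2 + (-4/W)/2 = 3/2 - 2/W)
I(h) = 11/10 (I(h) = 3/2 - 2/5 = 3/2 - 2*⅕ = 3/2 - ⅖ = 11/10)
((8 - 5)*12)/I(16) + 489/213 = ((8 - 5)*12)/(11/10) + 489/213 = (3*12)*(10/11) + 489*(1/213) = 36*(10/11) + 163/71 = 360/11 + 163/71 = 27353/781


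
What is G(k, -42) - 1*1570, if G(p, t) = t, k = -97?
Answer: -1612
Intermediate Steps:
G(k, -42) - 1*1570 = -42 - 1*1570 = -42 - 1570 = -1612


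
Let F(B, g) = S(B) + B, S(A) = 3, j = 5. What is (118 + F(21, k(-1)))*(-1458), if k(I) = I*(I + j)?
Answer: -207036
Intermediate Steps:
k(I) = I*(5 + I) (k(I) = I*(I + 5) = I*(5 + I))
F(B, g) = 3 + B
(118 + F(21, k(-1)))*(-1458) = (118 + (3 + 21))*(-1458) = (118 + 24)*(-1458) = 142*(-1458) = -207036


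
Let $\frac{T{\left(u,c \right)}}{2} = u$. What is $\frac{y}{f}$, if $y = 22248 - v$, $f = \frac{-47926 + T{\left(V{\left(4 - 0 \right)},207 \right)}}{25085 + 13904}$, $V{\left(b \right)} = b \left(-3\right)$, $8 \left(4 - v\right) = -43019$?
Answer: $- \frac{5260902737}{383600} \approx -13715.0$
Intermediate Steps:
$v = \frac{43051}{8}$ ($v = 4 - - \frac{43019}{8} = 4 + \frac{43019}{8} = \frac{43051}{8} \approx 5381.4$)
$V{\left(b \right)} = - 3 b$
$T{\left(u,c \right)} = 2 u$
$f = - \frac{47950}{38989}$ ($f = \frac{-47926 + 2 \left(- 3 \left(4 - 0\right)\right)}{25085 + 13904} = \frac{-47926 + 2 \left(- 3 \left(4 + 0\right)\right)}{38989} = \left(-47926 + 2 \left(\left(-3\right) 4\right)\right) \frac{1}{38989} = \left(-47926 + 2 \left(-12\right)\right) \frac{1}{38989} = \left(-47926 - 24\right) \frac{1}{38989} = \left(-47950\right) \frac{1}{38989} = - \frac{47950}{38989} \approx -1.2298$)
$y = \frac{134933}{8}$ ($y = 22248 - \frac{43051}{8} = \frac{134933}{8} \approx 16867.0$)
$\frac{y}{f} = \frac{134933}{8 \left(- \frac{47950}{38989}\right)} = \frac{134933}{8} \left(- \frac{38989}{47950}\right) = - \frac{5260902737}{383600}$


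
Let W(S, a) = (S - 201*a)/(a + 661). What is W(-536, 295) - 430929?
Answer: -412027955/956 ≈ -4.3099e+5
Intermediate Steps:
W(S, a) = (S - 201*a)/(661 + a)
W(-536, 295) - 430929 = (-536 - 201*295)/(661 + 295) - 430929 = (-536 - 59295)/956 - 430929 = (1/956)*(-59831) - 430929 = -59831/956 - 430929 = -412027955/956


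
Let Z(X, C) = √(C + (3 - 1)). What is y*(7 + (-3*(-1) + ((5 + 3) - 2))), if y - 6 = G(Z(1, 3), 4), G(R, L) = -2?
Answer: 64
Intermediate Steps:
Z(X, C) = √(2 + C) (Z(X, C) = √(C + 2) = √(2 + C))
y = 4 (y = 6 - 2 = 4)
y*(7 + (-3*(-1) + ((5 + 3) - 2))) = 4*(7 + (-3*(-1) + ((5 + 3) - 2))) = 4*(7 + (3 + (8 - 2))) = 4*(7 + (3 + 6)) = 4*(7 + 9) = 4*16 = 64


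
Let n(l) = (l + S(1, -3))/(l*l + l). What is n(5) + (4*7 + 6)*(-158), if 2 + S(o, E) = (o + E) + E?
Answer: -80581/15 ≈ -5372.1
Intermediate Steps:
S(o, E) = -2 + o + 2*E (S(o, E) = -2 + ((o + E) + E) = -2 + ((E + o) + E) = -2 + (o + 2*E) = -2 + o + 2*E)
n(l) = (-7 + l)/(l + l²) (n(l) = (l + (-2 + 1 + 2*(-3)))/(l*l + l) = (l + (-2 + 1 - 6))/(l² + l) = (l - 7)/(l + l²) = (-7 + l)/(l + l²))
n(5) + (4*7 + 6)*(-158) = (-7 + 5)/(5*(1 + 5)) + (4*7 + 6)*(-158) = (⅕)*(-2)/6 + (28 + 6)*(-158) = (⅕)*(⅙)*(-2) + 34*(-158) = -1/15 - 5372 = -80581/15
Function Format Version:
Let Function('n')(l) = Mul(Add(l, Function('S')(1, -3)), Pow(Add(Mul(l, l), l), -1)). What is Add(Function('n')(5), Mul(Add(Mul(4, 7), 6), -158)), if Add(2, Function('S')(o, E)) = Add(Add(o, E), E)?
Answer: Rational(-80581, 15) ≈ -5372.1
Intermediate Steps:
Function('S')(o, E) = Add(-2, o, Mul(2, E)) (Function('S')(o, E) = Add(-2, Add(Add(o, E), E)) = Add(-2, Add(Add(E, o), E)) = Add(-2, Add(o, Mul(2, E))) = Add(-2, o, Mul(2, E)))
Function('n')(l) = Mul(Pow(Add(l, Pow(l, 2)), -1), Add(-7, l)) (Function('n')(l) = Mul(Add(l, Add(-2, 1, Mul(2, -3))), Pow(Add(Mul(l, l), l), -1)) = Mul(Add(l, Add(-2, 1, -6)), Pow(Add(Pow(l, 2), l), -1)) = Mul(Add(l, -7), Pow(Add(l, Pow(l, 2)), -1)) = Mul(Add(-7, l), Pow(Add(l, Pow(l, 2)), -1)) = Mul(Pow(Add(l, Pow(l, 2)), -1), Add(-7, l)))
Add(Function('n')(5), Mul(Add(Mul(4, 7), 6), -158)) = Add(Mul(Pow(5, -1), Pow(Add(1, 5), -1), Add(-7, 5)), Mul(Add(Mul(4, 7), 6), -158)) = Add(Mul(Rational(1, 5), Pow(6, -1), -2), Mul(Add(28, 6), -158)) = Add(Mul(Rational(1, 5), Rational(1, 6), -2), Mul(34, -158)) = Add(Rational(-1, 15), -5372) = Rational(-80581, 15)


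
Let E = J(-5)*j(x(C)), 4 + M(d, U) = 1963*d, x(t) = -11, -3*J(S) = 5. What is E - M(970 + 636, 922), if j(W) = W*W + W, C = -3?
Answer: -9458272/3 ≈ -3.1528e+6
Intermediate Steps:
J(S) = -5/3 (J(S) = -⅓*5 = -5/3)
j(W) = W + W² (j(W) = W² + W = W + W²)
M(d, U) = -4 + 1963*d
E = -550/3 (E = -(-55)*(1 - 11)/3 = -(-55)*(-10)/3 = -5/3*110 = -550/3 ≈ -183.33)
E - M(970 + 636, 922) = -550/3 - (-4 + 1963*(970 + 636)) = -550/3 - (-4 + 1963*1606) = -550/3 - (-4 + 3152578) = -550/3 - 1*3152574 = -550/3 - 3152574 = -9458272/3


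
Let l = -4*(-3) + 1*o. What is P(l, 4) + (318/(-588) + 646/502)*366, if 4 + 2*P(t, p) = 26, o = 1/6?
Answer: 3493522/12299 ≈ 284.05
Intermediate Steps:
o = 1/6 ≈ 0.16667
l = 73/6 (l = -4*(-3) + 1*(1/6) = 12 + 1/6 = 73/6 ≈ 12.167)
P(t, p) = 11 (P(t, p) = -2 + (1/2)*26 = -2 + 13 = 11)
P(l, 4) + (318/(-588) + 646/502)*366 = 11 + (318/(-588) + 646/502)*366 = 11 + (318*(-1/588) + 646*(1/502))*366 = 11 + (-53/98 + 323/251)*366 = 11 + (18351/24598)*366 = 11 + 3358233/12299 = 3493522/12299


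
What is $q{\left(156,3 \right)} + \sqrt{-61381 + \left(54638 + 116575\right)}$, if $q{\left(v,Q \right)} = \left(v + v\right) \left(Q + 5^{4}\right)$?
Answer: $195936 + 2 \sqrt{27458} \approx 1.9627 \cdot 10^{5}$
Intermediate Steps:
$q{\left(v,Q \right)} = 2 v \left(625 + Q\right)$ ($q{\left(v,Q \right)} = 2 v \left(Q + 625\right) = 2 v \left(625 + Q\right)$)
$q{\left(156,3 \right)} + \sqrt{-61381 + \left(54638 + 116575\right)} = 2 \cdot 156 \left(625 + 3\right) + \sqrt{-61381 + \left(54638 + 116575\right)} = 2 \cdot 156 \cdot 628 + \sqrt{-61381 + 171213} = 195936 + \sqrt{109832} = 195936 + 2 \sqrt{27458}$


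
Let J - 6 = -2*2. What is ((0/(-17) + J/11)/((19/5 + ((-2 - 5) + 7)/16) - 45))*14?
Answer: -70/1133 ≈ -0.061783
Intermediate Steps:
J = 2 (J = 6 - 2*2 = 6 - 4 = 2)
((0/(-17) + J/11)/((19/5 + ((-2 - 5) + 7)/16) - 45))*14 = ((0/(-17) + 2/11)/((19/5 + ((-2 - 5) + 7)/16) - 45))*14 = ((0*(-1/17) + 2*(1/11))/((19*(⅕) + (-7 + 7)*(1/16)) - 45))*14 = ((0 + 2/11)/((19/5 + 0*(1/16)) - 45))*14 = ((2/11)/((19/5 + 0) - 45))*14 = ((2/11)/(19/5 - 45))*14 = ((2/11)/(-206/5))*14 = -5/206*2/11*14 = -5/1133*14 = -70/1133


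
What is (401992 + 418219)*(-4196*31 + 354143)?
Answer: 183782218137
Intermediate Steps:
(401992 + 418219)*(-4196*31 + 354143) = 820211*(-130076 + 354143) = 820211*224067 = 183782218137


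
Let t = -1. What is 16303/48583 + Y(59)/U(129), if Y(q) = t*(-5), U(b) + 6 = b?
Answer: 2248184/5975709 ≈ 0.37622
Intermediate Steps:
U(b) = -6 + b
Y(q) = 5 (Y(q) = -1*(-5) = 5)
16303/48583 + Y(59)/U(129) = 16303/48583 + 5/(-6 + 129) = 16303*(1/48583) + 5/123 = 16303/48583 + 5*(1/123) = 16303/48583 + 5/123 = 2248184/5975709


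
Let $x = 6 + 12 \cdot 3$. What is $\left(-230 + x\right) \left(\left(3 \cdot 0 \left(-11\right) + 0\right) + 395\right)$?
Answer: $-74260$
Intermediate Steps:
$x = 42$ ($x = 6 + 36 = 42$)
$\left(-230 + x\right) \left(\left(3 \cdot 0 \left(-11\right) + 0\right) + 395\right) = \left(-230 + 42\right) \left(\left(3 \cdot 0 \left(-11\right) + 0\right) + 395\right) = - 188 \left(\left(0 \left(-11\right) + 0\right) + 395\right) = - 188 \left(\left(0 + 0\right) + 395\right) = - 188 \left(0 + 395\right) = \left(-188\right) 395 = -74260$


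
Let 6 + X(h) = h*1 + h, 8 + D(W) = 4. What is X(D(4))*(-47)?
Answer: 658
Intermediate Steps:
D(W) = -4 (D(W) = -8 + 4 = -4)
X(h) = -6 + 2*h (X(h) = -6 + (h*1 + h) = -6 + (h + h) = -6 + 2*h)
X(D(4))*(-47) = (-6 + 2*(-4))*(-47) = (-6 - 8)*(-47) = -14*(-47) = 658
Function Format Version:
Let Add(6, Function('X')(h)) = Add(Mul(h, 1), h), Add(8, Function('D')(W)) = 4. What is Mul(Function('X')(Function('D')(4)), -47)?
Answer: 658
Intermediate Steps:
Function('D')(W) = -4 (Function('D')(W) = Add(-8, 4) = -4)
Function('X')(h) = Add(-6, Mul(2, h)) (Function('X')(h) = Add(-6, Add(Mul(h, 1), h)) = Add(-6, Add(h, h)) = Add(-6, Mul(2, h)))
Mul(Function('X')(Function('D')(4)), -47) = Mul(Add(-6, Mul(2, -4)), -47) = Mul(Add(-6, -8), -47) = Mul(-14, -47) = 658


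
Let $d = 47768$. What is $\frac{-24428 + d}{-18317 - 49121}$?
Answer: $- \frac{11670}{33719} \approx -0.3461$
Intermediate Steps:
$\frac{-24428 + d}{-18317 - 49121} = \frac{-24428 + 47768}{-18317 - 49121} = \frac{23340}{-67438} = 23340 \left(- \frac{1}{67438}\right) = - \frac{11670}{33719}$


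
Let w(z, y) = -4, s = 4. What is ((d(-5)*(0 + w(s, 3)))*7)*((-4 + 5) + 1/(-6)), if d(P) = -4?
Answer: 280/3 ≈ 93.333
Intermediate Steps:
((d(-5)*(0 + w(s, 3)))*7)*((-4 + 5) + 1/(-6)) = (-4*(0 - 4)*7)*((-4 + 5) + 1/(-6)) = (-4*(-4)*7)*(1 - ⅙) = (16*7)*(⅚) = 112*(⅚) = 280/3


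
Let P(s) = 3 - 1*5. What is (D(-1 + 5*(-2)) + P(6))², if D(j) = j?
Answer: 169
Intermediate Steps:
P(s) = -2 (P(s) = 3 - 5 = -2)
(D(-1 + 5*(-2)) + P(6))² = ((-1 + 5*(-2)) - 2)² = ((-1 - 10) - 2)² = (-11 - 2)² = (-13)² = 169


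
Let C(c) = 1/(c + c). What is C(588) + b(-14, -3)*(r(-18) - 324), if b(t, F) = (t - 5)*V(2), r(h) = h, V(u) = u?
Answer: 15283297/1176 ≈ 12996.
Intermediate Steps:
b(t, F) = -10 + 2*t (b(t, F) = (t - 5)*2 = (-5 + t)*2 = -10 + 2*t)
C(c) = 1/(2*c)
C(588) + b(-14, -3)*(r(-18) - 324) = (1/2)/588 + (-10 + 2*(-14))*(-18 - 324) = (1/2)*(1/588) + (-10 - 28)*(-342) = 1/1176 - 38*(-342) = 1/1176 + 12996 = 15283297/1176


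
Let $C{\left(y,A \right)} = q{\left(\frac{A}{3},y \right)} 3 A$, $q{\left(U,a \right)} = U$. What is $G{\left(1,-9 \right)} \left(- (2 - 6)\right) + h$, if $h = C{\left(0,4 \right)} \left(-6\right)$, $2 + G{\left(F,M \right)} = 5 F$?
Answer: $-84$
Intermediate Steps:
$G{\left(F,M \right)} = -2 + 5 F$
$C{\left(y,A \right)} = A^{2}$ ($C{\left(y,A \right)} = \frac{A}{3} \cdot 3 A = A A = A^{2}$)
$h = -96$ ($h = 4^{2} \left(-6\right) = 16 \left(-6\right) = -96$)
$G{\left(1,-9 \right)} \left(- (2 - 6)\right) + h = \left(-2 + 5 \cdot 1\right) \left(- (2 - 6)\right) - 96 = \left(-2 + 5\right) \left(\left(-1\right) \left(-4\right)\right) - 96 = 3 \cdot 4 - 96 = 12 - 96 = -84$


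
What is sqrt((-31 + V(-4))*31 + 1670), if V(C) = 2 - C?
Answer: sqrt(895) ≈ 29.917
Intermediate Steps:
sqrt((-31 + V(-4))*31 + 1670) = sqrt((-31 + (2 - 1*(-4)))*31 + 1670) = sqrt((-31 + (2 + 4))*31 + 1670) = sqrt((-31 + 6)*31 + 1670) = sqrt(-25*31 + 1670) = sqrt(-775 + 1670) = sqrt(895)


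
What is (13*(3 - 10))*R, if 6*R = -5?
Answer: 455/6 ≈ 75.833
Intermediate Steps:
R = -⅚ (R = (⅙)*(-5) = -⅚ ≈ -0.83333)
(13*(3 - 10))*R = (13*(3 - 10))*(-⅚) = (13*(-7))*(-⅚) = -91*(-⅚) = 455/6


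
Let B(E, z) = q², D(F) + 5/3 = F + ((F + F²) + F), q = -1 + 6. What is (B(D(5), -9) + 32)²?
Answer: 3249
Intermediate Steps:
q = 5
D(F) = -5/3 + F² + 3*F (D(F) = -5/3 + (F + ((F + F²) + F)) = -5/3 + (F + (F² + 2*F)) = -5/3 + (F² + 3*F) = -5/3 + F² + 3*F)
B(E, z) = 25 (B(E, z) = 5² = 25)
(B(D(5), -9) + 32)² = (25 + 32)² = 57² = 3249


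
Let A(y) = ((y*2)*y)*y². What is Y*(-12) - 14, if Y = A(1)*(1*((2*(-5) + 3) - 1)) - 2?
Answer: 202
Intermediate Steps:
A(y) = 2*y⁴ (A(y) = ((2*y)*y)*y² = (2*y²)*y² = 2*y⁴)
Y = -18 (Y = (2*1⁴)*(1*((2*(-5) + 3) - 1)) - 2 = (2*1)*(1*((-10 + 3) - 1)) - 2 = 2*(1*(-7 - 1)) - 2 = 2*(1*(-8)) - 2 = 2*(-8) - 2 = -16 - 2 = -18)
Y*(-12) - 14 = -18*(-12) - 14 = 216 - 14 = 202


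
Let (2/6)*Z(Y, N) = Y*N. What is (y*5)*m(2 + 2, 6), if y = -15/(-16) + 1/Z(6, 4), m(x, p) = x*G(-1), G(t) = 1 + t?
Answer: 0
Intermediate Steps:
Z(Y, N) = 3*N*Y (Z(Y, N) = 3*(Y*N) = 3*(N*Y) = 3*N*Y)
m(x, p) = 0 (m(x, p) = x*(1 - 1) = x*0 = 0)
y = 137/144 (y = -15/(-16) + 1/(3*4*6) = -15*(-1/16) + 1/72 = 15/16 + 1*(1/72) = 15/16 + 1/72 = 137/144 ≈ 0.95139)
(y*5)*m(2 + 2, 6) = ((137/144)*5)*0 = (685/144)*0 = 0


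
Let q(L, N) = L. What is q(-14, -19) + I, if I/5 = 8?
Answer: 26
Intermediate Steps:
I = 40 (I = 5*8 = 40)
q(-14, -19) + I = -14 + 40 = 26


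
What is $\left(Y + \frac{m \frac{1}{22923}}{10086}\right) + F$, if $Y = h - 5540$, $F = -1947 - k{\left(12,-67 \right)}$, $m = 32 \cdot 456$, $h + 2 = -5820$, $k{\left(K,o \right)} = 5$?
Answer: $- \frac{513035855350}{38533563} \approx -13314.0$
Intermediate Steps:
$h = -5822$ ($h = -2 - 5820 = -5822$)
$m = 14592$
$F = -1952$ ($F = -1947 - 5 = -1952$)
$Y = -11362$ ($Y = -5822 - 5540 = -11362$)
$\left(Y + \frac{m \frac{1}{22923}}{10086}\right) + F = \left(-11362 + \frac{14592 \cdot \frac{1}{22923}}{10086}\right) - 1952 = \left(-11362 + 14592 \cdot \frac{1}{22923} \cdot \frac{1}{10086}\right) - 1952 = \left(-11362 + \frac{4864}{7641} \cdot \frac{1}{10086}\right) - 1952 = \left(-11362 + \frac{2432}{38533563}\right) - 1952 = - \frac{437818340374}{38533563} - 1952 = - \frac{513035855350}{38533563}$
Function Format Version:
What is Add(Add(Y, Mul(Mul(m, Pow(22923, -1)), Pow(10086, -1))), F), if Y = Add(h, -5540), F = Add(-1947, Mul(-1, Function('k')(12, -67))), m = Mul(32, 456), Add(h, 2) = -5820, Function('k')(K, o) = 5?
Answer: Rational(-513035855350, 38533563) ≈ -13314.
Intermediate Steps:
h = -5822 (h = Add(-2, -5820) = -5822)
m = 14592
F = -1952 (F = Add(-1947, Mul(-1, 5)) = Add(-1947, -5) = -1952)
Y = -11362 (Y = Add(-5822, -5540) = -11362)
Add(Add(Y, Mul(Mul(m, Pow(22923, -1)), Pow(10086, -1))), F) = Add(Add(-11362, Mul(Mul(14592, Pow(22923, -1)), Pow(10086, -1))), -1952) = Add(Add(-11362, Mul(Mul(14592, Rational(1, 22923)), Rational(1, 10086))), -1952) = Add(Add(-11362, Mul(Rational(4864, 7641), Rational(1, 10086))), -1952) = Add(Add(-11362, Rational(2432, 38533563)), -1952) = Add(Rational(-437818340374, 38533563), -1952) = Rational(-513035855350, 38533563)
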